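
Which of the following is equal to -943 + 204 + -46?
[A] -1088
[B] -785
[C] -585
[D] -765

First: -943 + 204 = -739
Then: -739 + -46 = -785
B) -785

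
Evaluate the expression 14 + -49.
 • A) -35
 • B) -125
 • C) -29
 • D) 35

14 + -49 = -35
A) -35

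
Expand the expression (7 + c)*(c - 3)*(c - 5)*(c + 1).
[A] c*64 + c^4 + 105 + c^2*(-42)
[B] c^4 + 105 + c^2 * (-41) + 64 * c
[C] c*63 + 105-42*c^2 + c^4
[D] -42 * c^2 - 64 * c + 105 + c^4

Expanding (7 + c)*(c - 3)*(c - 5)*(c + 1):
= c*64 + c^4 + 105 + c^2*(-42)
A) c*64 + c^4 + 105 + c^2*(-42)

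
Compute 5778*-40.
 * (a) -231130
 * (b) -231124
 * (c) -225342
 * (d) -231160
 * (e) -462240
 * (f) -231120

5778 * -40 = -231120
f) -231120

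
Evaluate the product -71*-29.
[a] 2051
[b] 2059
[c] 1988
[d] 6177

-71 * -29 = 2059
b) 2059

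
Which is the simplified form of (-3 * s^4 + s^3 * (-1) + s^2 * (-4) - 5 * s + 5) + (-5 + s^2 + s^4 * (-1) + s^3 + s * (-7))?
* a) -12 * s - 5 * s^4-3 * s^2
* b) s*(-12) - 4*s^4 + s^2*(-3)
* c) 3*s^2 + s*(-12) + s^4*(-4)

Adding the polynomials and combining like terms:
(-3*s^4 + s^3*(-1) + s^2*(-4) - 5*s + 5) + (-5 + s^2 + s^4*(-1) + s^3 + s*(-7))
= s*(-12) - 4*s^4 + s^2*(-3)
b) s*(-12) - 4*s^4 + s^2*(-3)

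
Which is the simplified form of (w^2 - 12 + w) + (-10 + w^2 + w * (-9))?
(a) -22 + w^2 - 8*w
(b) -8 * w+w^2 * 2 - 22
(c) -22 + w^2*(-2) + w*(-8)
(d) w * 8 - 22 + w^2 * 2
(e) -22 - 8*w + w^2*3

Adding the polynomials and combining like terms:
(w^2 - 12 + w) + (-10 + w^2 + w*(-9))
= -8 * w+w^2 * 2 - 22
b) -8 * w+w^2 * 2 - 22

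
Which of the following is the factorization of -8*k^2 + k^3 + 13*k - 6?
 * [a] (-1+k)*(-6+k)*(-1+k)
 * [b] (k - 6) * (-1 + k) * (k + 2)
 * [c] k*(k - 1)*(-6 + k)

We need to factor -8*k^2 + k^3 + 13*k - 6.
The factored form is (-1+k)*(-6+k)*(-1+k).
a) (-1+k)*(-6+k)*(-1+k)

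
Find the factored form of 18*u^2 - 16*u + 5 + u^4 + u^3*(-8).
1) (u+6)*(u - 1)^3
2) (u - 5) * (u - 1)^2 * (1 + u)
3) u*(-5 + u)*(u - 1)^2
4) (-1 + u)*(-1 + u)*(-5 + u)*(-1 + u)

We need to factor 18*u^2 - 16*u + 5 + u^4 + u^3*(-8).
The factored form is (-1 + u)*(-1 + u)*(-5 + u)*(-1 + u).
4) (-1 + u)*(-1 + u)*(-5 + u)*(-1 + u)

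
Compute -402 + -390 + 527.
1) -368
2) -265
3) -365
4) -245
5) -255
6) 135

First: -402 + -390 = -792
Then: -792 + 527 = -265
2) -265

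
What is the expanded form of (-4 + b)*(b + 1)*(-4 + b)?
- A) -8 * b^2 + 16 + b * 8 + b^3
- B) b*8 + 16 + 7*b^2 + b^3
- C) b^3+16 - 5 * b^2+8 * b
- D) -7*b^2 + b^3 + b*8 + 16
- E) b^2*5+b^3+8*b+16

Expanding (-4 + b)*(b + 1)*(-4 + b):
= -7*b^2 + b^3 + b*8 + 16
D) -7*b^2 + b^3 + b*8 + 16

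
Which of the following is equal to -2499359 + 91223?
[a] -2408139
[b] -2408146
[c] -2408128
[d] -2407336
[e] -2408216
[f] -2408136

-2499359 + 91223 = -2408136
f) -2408136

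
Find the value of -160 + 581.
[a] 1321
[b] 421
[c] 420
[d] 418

-160 + 581 = 421
b) 421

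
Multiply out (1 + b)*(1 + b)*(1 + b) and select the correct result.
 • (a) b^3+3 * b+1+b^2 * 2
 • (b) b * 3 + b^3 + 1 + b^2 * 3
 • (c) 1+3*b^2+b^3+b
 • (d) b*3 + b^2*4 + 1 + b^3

Expanding (1 + b)*(1 + b)*(1 + b):
= b * 3 + b^3 + 1 + b^2 * 3
b) b * 3 + b^3 + 1 + b^2 * 3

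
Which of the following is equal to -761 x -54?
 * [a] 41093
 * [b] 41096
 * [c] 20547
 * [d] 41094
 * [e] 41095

-761 * -54 = 41094
d) 41094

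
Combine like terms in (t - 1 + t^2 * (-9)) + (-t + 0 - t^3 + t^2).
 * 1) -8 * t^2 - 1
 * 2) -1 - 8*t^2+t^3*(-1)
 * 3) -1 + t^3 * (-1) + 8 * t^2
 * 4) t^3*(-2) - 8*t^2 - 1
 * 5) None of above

Adding the polynomials and combining like terms:
(t - 1 + t^2*(-9)) + (-t + 0 - t^3 + t^2)
= -1 - 8*t^2+t^3*(-1)
2) -1 - 8*t^2+t^3*(-1)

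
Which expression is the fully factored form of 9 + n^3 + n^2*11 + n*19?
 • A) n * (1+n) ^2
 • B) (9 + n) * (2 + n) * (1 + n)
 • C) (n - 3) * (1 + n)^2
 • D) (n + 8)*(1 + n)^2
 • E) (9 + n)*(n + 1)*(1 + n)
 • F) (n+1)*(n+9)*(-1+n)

We need to factor 9 + n^3 + n^2*11 + n*19.
The factored form is (9 + n)*(n + 1)*(1 + n).
E) (9 + n)*(n + 1)*(1 + n)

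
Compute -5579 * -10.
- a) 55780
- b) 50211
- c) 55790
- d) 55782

-5579 * -10 = 55790
c) 55790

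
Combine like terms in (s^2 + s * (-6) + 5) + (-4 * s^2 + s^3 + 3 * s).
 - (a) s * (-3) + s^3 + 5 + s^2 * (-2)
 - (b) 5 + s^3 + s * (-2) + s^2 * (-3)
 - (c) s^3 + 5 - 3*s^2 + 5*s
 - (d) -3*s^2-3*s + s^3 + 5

Adding the polynomials and combining like terms:
(s^2 + s*(-6) + 5) + (-4*s^2 + s^3 + 3*s)
= -3*s^2-3*s + s^3 + 5
d) -3*s^2-3*s + s^3 + 5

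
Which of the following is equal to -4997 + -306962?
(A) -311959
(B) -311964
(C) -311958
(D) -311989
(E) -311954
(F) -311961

-4997 + -306962 = -311959
A) -311959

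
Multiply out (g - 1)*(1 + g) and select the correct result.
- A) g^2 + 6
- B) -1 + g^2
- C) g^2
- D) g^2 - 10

Expanding (g - 1)*(1 + g):
= -1 + g^2
B) -1 + g^2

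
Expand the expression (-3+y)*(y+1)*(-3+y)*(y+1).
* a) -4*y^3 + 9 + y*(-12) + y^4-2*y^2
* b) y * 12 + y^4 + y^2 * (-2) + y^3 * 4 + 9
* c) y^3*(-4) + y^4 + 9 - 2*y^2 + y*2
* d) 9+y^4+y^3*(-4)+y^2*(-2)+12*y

Expanding (-3+y)*(y+1)*(-3+y)*(y+1):
= 9+y^4+y^3*(-4)+y^2*(-2)+12*y
d) 9+y^4+y^3*(-4)+y^2*(-2)+12*y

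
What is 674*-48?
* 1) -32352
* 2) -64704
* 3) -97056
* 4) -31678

674 * -48 = -32352
1) -32352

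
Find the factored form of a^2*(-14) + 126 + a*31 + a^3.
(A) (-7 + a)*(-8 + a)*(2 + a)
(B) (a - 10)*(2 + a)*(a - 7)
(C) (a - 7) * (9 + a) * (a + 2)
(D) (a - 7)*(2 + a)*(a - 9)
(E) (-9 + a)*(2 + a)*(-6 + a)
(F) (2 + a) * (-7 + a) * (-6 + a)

We need to factor a^2*(-14) + 126 + a*31 + a^3.
The factored form is (a - 7)*(2 + a)*(a - 9).
D) (a - 7)*(2 + a)*(a - 9)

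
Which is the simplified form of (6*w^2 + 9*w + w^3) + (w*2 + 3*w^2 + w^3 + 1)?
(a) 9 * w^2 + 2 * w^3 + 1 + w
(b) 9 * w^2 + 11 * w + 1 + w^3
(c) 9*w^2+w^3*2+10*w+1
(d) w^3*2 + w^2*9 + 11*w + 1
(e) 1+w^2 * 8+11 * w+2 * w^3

Adding the polynomials and combining like terms:
(6*w^2 + 9*w + w^3) + (w*2 + 3*w^2 + w^3 + 1)
= w^3*2 + w^2*9 + 11*w + 1
d) w^3*2 + w^2*9 + 11*w + 1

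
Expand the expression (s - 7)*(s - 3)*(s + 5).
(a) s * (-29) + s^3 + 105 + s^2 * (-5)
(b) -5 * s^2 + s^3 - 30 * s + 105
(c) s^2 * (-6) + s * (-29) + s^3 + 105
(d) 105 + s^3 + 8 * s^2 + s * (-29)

Expanding (s - 7)*(s - 3)*(s + 5):
= s * (-29) + s^3 + 105 + s^2 * (-5)
a) s * (-29) + s^3 + 105 + s^2 * (-5)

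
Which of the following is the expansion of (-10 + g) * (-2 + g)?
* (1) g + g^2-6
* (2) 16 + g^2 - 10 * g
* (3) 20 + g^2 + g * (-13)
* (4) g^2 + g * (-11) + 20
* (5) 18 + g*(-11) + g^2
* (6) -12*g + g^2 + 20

Expanding (-10 + g) * (-2 + g):
= -12*g + g^2 + 20
6) -12*g + g^2 + 20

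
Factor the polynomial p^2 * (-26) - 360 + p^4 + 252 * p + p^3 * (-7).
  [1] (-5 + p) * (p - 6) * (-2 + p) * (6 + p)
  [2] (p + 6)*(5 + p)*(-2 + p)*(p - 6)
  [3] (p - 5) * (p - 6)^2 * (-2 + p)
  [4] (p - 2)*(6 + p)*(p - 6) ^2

We need to factor p^2 * (-26) - 360 + p^4 + 252 * p + p^3 * (-7).
The factored form is (-5 + p) * (p - 6) * (-2 + p) * (6 + p).
1) (-5 + p) * (p - 6) * (-2 + p) * (6 + p)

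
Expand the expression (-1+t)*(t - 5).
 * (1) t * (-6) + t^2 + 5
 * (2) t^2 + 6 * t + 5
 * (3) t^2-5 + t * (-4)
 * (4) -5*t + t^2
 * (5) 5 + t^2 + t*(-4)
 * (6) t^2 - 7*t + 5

Expanding (-1+t)*(t - 5):
= t * (-6) + t^2 + 5
1) t * (-6) + t^2 + 5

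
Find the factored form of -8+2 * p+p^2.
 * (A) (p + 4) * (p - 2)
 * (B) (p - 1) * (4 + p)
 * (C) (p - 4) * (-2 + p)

We need to factor -8+2 * p+p^2.
The factored form is (p + 4) * (p - 2).
A) (p + 4) * (p - 2)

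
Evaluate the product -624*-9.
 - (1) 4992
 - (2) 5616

-624 * -9 = 5616
2) 5616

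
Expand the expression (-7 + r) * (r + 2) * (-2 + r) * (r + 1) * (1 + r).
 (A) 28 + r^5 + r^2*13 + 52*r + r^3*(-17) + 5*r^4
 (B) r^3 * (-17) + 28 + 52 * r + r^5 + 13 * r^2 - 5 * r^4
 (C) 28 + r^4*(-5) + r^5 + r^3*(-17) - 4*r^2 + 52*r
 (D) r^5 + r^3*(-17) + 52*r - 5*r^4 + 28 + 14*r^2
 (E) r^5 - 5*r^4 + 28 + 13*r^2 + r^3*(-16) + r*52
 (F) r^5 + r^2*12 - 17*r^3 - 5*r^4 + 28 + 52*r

Expanding (-7 + r) * (r + 2) * (-2 + r) * (r + 1) * (1 + r):
= r^3 * (-17) + 28 + 52 * r + r^5 + 13 * r^2 - 5 * r^4
B) r^3 * (-17) + 28 + 52 * r + r^5 + 13 * r^2 - 5 * r^4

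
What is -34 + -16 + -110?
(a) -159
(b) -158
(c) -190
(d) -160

First: -34 + -16 = -50
Then: -50 + -110 = -160
d) -160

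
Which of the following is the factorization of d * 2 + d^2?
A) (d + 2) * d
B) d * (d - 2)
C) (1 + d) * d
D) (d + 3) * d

We need to factor d * 2 + d^2.
The factored form is (d + 2) * d.
A) (d + 2) * d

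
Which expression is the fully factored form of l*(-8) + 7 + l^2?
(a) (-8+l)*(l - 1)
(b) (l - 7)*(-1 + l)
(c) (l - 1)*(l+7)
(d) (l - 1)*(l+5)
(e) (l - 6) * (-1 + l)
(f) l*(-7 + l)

We need to factor l*(-8) + 7 + l^2.
The factored form is (l - 7)*(-1 + l).
b) (l - 7)*(-1 + l)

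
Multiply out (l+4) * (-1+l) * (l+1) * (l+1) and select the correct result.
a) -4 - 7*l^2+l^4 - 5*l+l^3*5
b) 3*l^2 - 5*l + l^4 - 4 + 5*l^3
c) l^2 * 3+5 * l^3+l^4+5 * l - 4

Expanding (l+4) * (-1+l) * (l+1) * (l+1):
= 3*l^2 - 5*l + l^4 - 4 + 5*l^3
b) 3*l^2 - 5*l + l^4 - 4 + 5*l^3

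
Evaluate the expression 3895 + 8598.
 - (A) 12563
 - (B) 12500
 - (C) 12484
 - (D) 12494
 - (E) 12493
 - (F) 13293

3895 + 8598 = 12493
E) 12493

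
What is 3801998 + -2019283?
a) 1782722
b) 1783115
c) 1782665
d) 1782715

3801998 + -2019283 = 1782715
d) 1782715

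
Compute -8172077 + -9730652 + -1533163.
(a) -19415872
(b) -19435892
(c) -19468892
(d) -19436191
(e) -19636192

First: -8172077 + -9730652 = -17902729
Then: -17902729 + -1533163 = -19435892
b) -19435892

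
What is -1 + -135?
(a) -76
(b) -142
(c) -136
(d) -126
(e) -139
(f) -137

-1 + -135 = -136
c) -136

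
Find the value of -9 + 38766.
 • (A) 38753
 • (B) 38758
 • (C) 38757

-9 + 38766 = 38757
C) 38757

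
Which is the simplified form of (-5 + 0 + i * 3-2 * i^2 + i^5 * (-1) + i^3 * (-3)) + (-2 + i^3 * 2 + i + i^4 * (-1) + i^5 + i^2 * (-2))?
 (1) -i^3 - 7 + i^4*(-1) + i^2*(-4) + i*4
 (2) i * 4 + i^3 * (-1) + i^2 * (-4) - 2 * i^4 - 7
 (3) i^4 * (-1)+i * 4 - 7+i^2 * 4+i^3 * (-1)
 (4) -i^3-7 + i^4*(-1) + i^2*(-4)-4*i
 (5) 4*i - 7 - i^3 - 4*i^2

Adding the polynomials and combining like terms:
(-5 + 0 + i*3 - 2*i^2 + i^5*(-1) + i^3*(-3)) + (-2 + i^3*2 + i + i^4*(-1) + i^5 + i^2*(-2))
= -i^3 - 7 + i^4*(-1) + i^2*(-4) + i*4
1) -i^3 - 7 + i^4*(-1) + i^2*(-4) + i*4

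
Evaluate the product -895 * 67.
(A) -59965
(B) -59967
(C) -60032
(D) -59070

-895 * 67 = -59965
A) -59965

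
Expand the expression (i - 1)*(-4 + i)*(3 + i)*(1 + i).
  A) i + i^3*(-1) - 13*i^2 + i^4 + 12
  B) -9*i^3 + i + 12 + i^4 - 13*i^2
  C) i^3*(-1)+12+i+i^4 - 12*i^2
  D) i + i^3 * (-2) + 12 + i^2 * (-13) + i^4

Expanding (i - 1)*(-4 + i)*(3 + i)*(1 + i):
= i + i^3*(-1) - 13*i^2 + i^4 + 12
A) i + i^3*(-1) - 13*i^2 + i^4 + 12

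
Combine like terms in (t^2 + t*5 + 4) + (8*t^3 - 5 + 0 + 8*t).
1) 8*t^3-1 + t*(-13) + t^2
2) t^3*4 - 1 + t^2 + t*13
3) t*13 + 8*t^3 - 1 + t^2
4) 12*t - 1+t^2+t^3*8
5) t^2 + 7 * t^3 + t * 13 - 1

Adding the polynomials and combining like terms:
(t^2 + t*5 + 4) + (8*t^3 - 5 + 0 + 8*t)
= t*13 + 8*t^3 - 1 + t^2
3) t*13 + 8*t^3 - 1 + t^2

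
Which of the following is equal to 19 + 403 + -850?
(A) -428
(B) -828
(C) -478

First: 19 + 403 = 422
Then: 422 + -850 = -428
A) -428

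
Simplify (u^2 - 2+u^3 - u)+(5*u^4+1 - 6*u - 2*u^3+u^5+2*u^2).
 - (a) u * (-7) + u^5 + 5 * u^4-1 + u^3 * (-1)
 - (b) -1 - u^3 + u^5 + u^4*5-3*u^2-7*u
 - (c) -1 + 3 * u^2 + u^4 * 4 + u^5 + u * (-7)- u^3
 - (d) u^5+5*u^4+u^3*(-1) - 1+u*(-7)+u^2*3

Adding the polynomials and combining like terms:
(u^2 - 2 + u^3 - u) + (5*u^4 + 1 - 6*u - 2*u^3 + u^5 + 2*u^2)
= u^5+5*u^4+u^3*(-1) - 1+u*(-7)+u^2*3
d) u^5+5*u^4+u^3*(-1) - 1+u*(-7)+u^2*3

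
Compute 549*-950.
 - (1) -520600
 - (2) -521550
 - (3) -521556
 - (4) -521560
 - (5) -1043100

549 * -950 = -521550
2) -521550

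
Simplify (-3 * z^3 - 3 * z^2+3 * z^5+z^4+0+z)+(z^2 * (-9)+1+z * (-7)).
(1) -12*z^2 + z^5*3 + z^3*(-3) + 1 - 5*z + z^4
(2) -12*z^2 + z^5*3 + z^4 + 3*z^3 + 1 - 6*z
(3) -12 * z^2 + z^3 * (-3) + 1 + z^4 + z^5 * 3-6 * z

Adding the polynomials and combining like terms:
(-3*z^3 - 3*z^2 + 3*z^5 + z^4 + 0 + z) + (z^2*(-9) + 1 + z*(-7))
= -12 * z^2 + z^3 * (-3) + 1 + z^4 + z^5 * 3-6 * z
3) -12 * z^2 + z^3 * (-3) + 1 + z^4 + z^5 * 3-6 * z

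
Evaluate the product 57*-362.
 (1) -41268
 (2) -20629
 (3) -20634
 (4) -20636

57 * -362 = -20634
3) -20634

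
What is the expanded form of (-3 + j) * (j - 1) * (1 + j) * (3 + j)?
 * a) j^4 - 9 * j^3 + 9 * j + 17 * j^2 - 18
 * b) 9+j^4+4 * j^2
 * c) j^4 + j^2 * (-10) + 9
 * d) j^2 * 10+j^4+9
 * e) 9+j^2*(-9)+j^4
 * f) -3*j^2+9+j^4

Expanding (-3 + j) * (j - 1) * (1 + j) * (3 + j):
= j^4 + j^2 * (-10) + 9
c) j^4 + j^2 * (-10) + 9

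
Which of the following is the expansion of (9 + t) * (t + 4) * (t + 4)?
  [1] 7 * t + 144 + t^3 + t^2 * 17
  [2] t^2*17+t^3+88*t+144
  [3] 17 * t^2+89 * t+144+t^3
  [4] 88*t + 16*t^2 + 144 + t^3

Expanding (9 + t) * (t + 4) * (t + 4):
= t^2*17+t^3+88*t+144
2) t^2*17+t^3+88*t+144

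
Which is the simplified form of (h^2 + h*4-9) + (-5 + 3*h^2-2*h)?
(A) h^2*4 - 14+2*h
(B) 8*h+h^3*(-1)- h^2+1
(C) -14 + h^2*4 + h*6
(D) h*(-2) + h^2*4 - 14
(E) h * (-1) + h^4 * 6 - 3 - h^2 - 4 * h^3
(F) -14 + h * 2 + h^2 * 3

Adding the polynomials and combining like terms:
(h^2 + h*4 - 9) + (-5 + 3*h^2 - 2*h)
= h^2*4 - 14+2*h
A) h^2*4 - 14+2*h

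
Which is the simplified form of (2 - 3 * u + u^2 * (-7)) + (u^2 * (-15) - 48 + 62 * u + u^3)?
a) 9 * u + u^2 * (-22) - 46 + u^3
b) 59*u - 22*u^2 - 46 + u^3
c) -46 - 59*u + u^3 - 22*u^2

Adding the polynomials and combining like terms:
(2 - 3*u + u^2*(-7)) + (u^2*(-15) - 48 + 62*u + u^3)
= 59*u - 22*u^2 - 46 + u^3
b) 59*u - 22*u^2 - 46 + u^3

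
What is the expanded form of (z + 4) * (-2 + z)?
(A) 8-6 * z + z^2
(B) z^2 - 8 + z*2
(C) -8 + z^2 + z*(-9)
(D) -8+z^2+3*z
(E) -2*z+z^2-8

Expanding (z + 4) * (-2 + z):
= z^2 - 8 + z*2
B) z^2 - 8 + z*2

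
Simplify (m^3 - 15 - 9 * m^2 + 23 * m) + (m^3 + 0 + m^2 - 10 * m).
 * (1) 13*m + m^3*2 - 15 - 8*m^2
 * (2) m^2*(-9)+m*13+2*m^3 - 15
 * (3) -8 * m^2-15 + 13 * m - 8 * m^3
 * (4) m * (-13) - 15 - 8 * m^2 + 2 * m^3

Adding the polynomials and combining like terms:
(m^3 - 15 - 9*m^2 + 23*m) + (m^3 + 0 + m^2 - 10*m)
= 13*m + m^3*2 - 15 - 8*m^2
1) 13*m + m^3*2 - 15 - 8*m^2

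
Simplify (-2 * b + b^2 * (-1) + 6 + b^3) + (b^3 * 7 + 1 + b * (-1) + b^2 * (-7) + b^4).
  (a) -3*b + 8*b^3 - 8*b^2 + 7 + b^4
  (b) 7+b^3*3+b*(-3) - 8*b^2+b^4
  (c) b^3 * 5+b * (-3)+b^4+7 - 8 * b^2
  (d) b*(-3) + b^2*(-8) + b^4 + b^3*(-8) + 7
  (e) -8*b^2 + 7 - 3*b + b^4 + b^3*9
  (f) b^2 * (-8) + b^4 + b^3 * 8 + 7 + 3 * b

Adding the polynomials and combining like terms:
(-2*b + b^2*(-1) + 6 + b^3) + (b^3*7 + 1 + b*(-1) + b^2*(-7) + b^4)
= -3*b + 8*b^3 - 8*b^2 + 7 + b^4
a) -3*b + 8*b^3 - 8*b^2 + 7 + b^4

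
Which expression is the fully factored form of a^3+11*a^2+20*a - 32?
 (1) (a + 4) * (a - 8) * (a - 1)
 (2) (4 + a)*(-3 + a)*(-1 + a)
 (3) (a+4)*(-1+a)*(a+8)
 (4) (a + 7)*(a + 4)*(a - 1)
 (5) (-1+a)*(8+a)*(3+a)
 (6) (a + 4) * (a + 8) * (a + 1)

We need to factor a^3+11*a^2+20*a - 32.
The factored form is (a+4)*(-1+a)*(a+8).
3) (a+4)*(-1+a)*(a+8)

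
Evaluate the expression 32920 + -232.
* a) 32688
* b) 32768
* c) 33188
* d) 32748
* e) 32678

32920 + -232 = 32688
a) 32688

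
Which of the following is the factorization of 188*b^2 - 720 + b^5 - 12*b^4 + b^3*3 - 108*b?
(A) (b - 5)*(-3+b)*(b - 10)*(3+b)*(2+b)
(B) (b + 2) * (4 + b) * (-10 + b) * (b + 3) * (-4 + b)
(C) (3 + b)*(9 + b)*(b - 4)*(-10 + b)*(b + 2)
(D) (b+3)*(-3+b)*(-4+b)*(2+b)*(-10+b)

We need to factor 188*b^2 - 720 + b^5 - 12*b^4 + b^3*3 - 108*b.
The factored form is (b+3)*(-3+b)*(-4+b)*(2+b)*(-10+b).
D) (b+3)*(-3+b)*(-4+b)*(2+b)*(-10+b)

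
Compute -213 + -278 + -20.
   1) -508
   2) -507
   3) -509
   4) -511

First: -213 + -278 = -491
Then: -491 + -20 = -511
4) -511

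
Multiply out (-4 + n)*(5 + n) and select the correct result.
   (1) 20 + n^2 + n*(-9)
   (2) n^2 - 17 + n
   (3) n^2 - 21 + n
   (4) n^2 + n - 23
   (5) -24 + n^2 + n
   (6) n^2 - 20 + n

Expanding (-4 + n)*(5 + n):
= n^2 - 20 + n
6) n^2 - 20 + n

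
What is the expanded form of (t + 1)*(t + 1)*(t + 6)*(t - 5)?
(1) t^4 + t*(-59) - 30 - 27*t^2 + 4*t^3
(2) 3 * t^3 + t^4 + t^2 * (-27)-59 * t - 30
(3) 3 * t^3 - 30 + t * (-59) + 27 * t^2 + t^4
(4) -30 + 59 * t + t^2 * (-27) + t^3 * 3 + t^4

Expanding (t + 1)*(t + 1)*(t + 6)*(t - 5):
= 3 * t^3 + t^4 + t^2 * (-27)-59 * t - 30
2) 3 * t^3 + t^4 + t^2 * (-27)-59 * t - 30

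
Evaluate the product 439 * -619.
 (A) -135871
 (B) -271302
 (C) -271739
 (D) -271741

439 * -619 = -271741
D) -271741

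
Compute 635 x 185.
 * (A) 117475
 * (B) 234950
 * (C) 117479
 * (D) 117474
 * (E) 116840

635 * 185 = 117475
A) 117475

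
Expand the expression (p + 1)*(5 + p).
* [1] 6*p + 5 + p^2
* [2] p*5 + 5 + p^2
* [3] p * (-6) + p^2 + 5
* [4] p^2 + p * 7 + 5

Expanding (p + 1)*(5 + p):
= 6*p + 5 + p^2
1) 6*p + 5 + p^2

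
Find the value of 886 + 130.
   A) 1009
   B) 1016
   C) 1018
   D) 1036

886 + 130 = 1016
B) 1016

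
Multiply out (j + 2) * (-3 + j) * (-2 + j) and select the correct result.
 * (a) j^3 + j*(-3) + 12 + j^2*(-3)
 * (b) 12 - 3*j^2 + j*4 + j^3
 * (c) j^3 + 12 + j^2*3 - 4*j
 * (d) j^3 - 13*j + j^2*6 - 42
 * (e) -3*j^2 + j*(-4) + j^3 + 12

Expanding (j + 2) * (-3 + j) * (-2 + j):
= -3*j^2 + j*(-4) + j^3 + 12
e) -3*j^2 + j*(-4) + j^3 + 12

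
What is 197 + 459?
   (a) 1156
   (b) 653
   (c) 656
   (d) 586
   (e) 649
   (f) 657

197 + 459 = 656
c) 656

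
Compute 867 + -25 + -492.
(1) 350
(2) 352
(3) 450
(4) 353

First: 867 + -25 = 842
Then: 842 + -492 = 350
1) 350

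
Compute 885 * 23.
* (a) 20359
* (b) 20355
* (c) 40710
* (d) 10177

885 * 23 = 20355
b) 20355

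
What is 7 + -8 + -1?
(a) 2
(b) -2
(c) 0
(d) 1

First: 7 + -8 = -1
Then: -1 + -1 = -2
b) -2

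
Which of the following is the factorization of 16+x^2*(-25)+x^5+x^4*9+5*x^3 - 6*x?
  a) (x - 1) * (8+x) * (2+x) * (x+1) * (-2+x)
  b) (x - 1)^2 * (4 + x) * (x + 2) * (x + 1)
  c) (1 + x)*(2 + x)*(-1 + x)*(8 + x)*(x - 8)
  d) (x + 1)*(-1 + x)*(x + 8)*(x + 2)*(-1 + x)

We need to factor 16+x^2*(-25)+x^5+x^4*9+5*x^3 - 6*x.
The factored form is (x + 1)*(-1 + x)*(x + 8)*(x + 2)*(-1 + x).
d) (x + 1)*(-1 + x)*(x + 8)*(x + 2)*(-1 + x)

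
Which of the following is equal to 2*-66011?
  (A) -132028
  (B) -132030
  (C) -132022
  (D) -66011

2 * -66011 = -132022
C) -132022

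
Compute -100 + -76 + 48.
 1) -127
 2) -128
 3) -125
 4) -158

First: -100 + -76 = -176
Then: -176 + 48 = -128
2) -128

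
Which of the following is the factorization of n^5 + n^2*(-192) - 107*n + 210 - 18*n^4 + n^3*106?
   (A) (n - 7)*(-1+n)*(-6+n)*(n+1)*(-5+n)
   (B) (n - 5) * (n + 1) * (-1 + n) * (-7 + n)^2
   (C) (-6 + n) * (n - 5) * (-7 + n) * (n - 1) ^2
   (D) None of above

We need to factor n^5 + n^2*(-192) - 107*n + 210 - 18*n^4 + n^3*106.
The factored form is (n - 7)*(-1+n)*(-6+n)*(n+1)*(-5+n).
A) (n - 7)*(-1+n)*(-6+n)*(n+1)*(-5+n)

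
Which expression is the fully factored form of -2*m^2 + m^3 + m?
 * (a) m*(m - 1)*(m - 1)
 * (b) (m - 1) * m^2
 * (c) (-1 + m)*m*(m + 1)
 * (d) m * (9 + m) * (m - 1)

We need to factor -2*m^2 + m^3 + m.
The factored form is m*(m - 1)*(m - 1).
a) m*(m - 1)*(m - 1)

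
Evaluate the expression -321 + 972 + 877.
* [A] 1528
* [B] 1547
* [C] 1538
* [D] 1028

First: -321 + 972 = 651
Then: 651 + 877 = 1528
A) 1528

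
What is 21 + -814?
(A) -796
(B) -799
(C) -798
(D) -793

21 + -814 = -793
D) -793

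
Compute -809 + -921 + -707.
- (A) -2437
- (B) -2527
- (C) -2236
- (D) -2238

First: -809 + -921 = -1730
Then: -1730 + -707 = -2437
A) -2437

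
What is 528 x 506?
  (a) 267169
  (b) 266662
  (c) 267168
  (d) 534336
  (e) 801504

528 * 506 = 267168
c) 267168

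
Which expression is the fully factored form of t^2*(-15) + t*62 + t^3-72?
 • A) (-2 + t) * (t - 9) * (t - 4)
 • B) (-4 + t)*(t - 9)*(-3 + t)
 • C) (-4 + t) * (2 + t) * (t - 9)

We need to factor t^2*(-15) + t*62 + t^3-72.
The factored form is (-2 + t) * (t - 9) * (t - 4).
A) (-2 + t) * (t - 9) * (t - 4)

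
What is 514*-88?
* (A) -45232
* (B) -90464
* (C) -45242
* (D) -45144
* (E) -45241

514 * -88 = -45232
A) -45232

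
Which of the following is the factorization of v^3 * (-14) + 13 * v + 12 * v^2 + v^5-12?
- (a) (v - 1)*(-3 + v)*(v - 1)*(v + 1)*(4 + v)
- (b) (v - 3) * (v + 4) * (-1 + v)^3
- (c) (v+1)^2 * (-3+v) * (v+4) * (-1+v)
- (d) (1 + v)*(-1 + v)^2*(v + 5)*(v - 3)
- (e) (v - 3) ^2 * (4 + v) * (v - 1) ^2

We need to factor v^3 * (-14) + 13 * v + 12 * v^2 + v^5-12.
The factored form is (v - 1)*(-3 + v)*(v - 1)*(v + 1)*(4 + v).
a) (v - 1)*(-3 + v)*(v - 1)*(v + 1)*(4 + v)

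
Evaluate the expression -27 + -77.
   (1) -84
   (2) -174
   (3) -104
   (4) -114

-27 + -77 = -104
3) -104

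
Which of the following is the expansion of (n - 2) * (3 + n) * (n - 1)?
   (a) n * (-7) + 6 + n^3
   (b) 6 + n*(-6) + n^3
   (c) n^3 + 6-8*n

Expanding (n - 2) * (3 + n) * (n - 1):
= n * (-7) + 6 + n^3
a) n * (-7) + 6 + n^3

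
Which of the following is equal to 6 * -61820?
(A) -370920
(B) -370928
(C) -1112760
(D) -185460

6 * -61820 = -370920
A) -370920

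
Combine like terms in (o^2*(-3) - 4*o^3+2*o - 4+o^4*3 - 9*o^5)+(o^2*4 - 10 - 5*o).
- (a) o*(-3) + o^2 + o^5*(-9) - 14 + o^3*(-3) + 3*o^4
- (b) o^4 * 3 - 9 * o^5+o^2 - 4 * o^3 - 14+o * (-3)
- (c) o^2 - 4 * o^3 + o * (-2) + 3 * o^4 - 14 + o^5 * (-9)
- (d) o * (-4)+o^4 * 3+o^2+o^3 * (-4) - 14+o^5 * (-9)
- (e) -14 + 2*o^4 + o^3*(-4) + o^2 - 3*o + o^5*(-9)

Adding the polynomials and combining like terms:
(o^2*(-3) - 4*o^3 + 2*o - 4 + o^4*3 - 9*o^5) + (o^2*4 - 10 - 5*o)
= o^4 * 3 - 9 * o^5+o^2 - 4 * o^3 - 14+o * (-3)
b) o^4 * 3 - 9 * o^5+o^2 - 4 * o^3 - 14+o * (-3)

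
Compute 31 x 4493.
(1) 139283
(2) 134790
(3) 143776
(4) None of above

31 * 4493 = 139283
1) 139283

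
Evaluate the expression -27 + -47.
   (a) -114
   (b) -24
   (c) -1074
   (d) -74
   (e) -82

-27 + -47 = -74
d) -74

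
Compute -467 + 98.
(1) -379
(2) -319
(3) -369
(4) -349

-467 + 98 = -369
3) -369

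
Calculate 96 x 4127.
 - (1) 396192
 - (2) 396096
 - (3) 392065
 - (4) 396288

96 * 4127 = 396192
1) 396192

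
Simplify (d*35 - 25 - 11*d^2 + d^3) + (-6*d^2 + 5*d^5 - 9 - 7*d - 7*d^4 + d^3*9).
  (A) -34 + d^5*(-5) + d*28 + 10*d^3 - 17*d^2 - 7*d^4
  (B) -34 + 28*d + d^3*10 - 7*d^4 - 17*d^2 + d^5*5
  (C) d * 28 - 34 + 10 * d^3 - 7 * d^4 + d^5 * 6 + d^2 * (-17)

Adding the polynomials and combining like terms:
(d*35 - 25 - 11*d^2 + d^3) + (-6*d^2 + 5*d^5 - 9 - 7*d - 7*d^4 + d^3*9)
= -34 + 28*d + d^3*10 - 7*d^4 - 17*d^2 + d^5*5
B) -34 + 28*d + d^3*10 - 7*d^4 - 17*d^2 + d^5*5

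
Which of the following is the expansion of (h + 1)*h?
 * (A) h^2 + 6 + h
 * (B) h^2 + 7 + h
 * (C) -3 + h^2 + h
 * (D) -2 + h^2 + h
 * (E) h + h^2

Expanding (h + 1)*h:
= h + h^2
E) h + h^2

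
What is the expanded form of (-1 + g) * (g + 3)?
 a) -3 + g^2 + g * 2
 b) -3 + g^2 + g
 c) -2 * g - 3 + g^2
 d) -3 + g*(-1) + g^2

Expanding (-1 + g) * (g + 3):
= -3 + g^2 + g * 2
a) -3 + g^2 + g * 2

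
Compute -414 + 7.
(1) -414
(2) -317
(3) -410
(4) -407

-414 + 7 = -407
4) -407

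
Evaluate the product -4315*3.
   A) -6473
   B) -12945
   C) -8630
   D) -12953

-4315 * 3 = -12945
B) -12945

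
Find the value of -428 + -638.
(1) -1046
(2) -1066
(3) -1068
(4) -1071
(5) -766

-428 + -638 = -1066
2) -1066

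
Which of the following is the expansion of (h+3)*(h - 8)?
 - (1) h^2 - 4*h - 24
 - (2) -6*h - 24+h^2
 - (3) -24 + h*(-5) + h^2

Expanding (h+3)*(h - 8):
= -24 + h*(-5) + h^2
3) -24 + h*(-5) + h^2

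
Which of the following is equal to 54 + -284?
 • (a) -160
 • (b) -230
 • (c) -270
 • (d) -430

54 + -284 = -230
b) -230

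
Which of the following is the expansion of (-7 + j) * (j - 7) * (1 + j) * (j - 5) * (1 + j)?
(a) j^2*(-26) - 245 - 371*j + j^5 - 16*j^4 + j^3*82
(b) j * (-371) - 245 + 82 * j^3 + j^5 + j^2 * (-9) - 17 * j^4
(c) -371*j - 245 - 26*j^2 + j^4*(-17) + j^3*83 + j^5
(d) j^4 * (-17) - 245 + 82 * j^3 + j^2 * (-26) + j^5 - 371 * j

Expanding (-7 + j) * (j - 7) * (1 + j) * (j - 5) * (1 + j):
= j^4 * (-17) - 245 + 82 * j^3 + j^2 * (-26) + j^5 - 371 * j
d) j^4 * (-17) - 245 + 82 * j^3 + j^2 * (-26) + j^5 - 371 * j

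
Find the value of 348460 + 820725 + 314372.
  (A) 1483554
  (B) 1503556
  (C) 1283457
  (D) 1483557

First: 348460 + 820725 = 1169185
Then: 1169185 + 314372 = 1483557
D) 1483557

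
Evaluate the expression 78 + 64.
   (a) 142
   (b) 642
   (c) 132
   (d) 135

78 + 64 = 142
a) 142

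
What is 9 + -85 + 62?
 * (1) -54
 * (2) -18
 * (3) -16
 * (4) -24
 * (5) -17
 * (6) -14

First: 9 + -85 = -76
Then: -76 + 62 = -14
6) -14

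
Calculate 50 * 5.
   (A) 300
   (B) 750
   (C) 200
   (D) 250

50 * 5 = 250
D) 250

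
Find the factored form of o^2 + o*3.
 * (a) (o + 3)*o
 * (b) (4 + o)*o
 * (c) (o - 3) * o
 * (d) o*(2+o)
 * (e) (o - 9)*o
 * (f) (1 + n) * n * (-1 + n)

We need to factor o^2 + o*3.
The factored form is (o + 3)*o.
a) (o + 3)*o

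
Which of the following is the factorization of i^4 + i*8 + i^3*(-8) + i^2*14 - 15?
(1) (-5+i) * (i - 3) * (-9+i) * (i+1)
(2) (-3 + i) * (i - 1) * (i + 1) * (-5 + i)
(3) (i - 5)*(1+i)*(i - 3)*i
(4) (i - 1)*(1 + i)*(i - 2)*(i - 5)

We need to factor i^4 + i*8 + i^3*(-8) + i^2*14 - 15.
The factored form is (-3 + i) * (i - 1) * (i + 1) * (-5 + i).
2) (-3 + i) * (i - 1) * (i + 1) * (-5 + i)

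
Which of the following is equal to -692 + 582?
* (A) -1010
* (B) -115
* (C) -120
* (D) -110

-692 + 582 = -110
D) -110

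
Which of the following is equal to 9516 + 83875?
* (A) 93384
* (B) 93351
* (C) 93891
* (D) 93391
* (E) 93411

9516 + 83875 = 93391
D) 93391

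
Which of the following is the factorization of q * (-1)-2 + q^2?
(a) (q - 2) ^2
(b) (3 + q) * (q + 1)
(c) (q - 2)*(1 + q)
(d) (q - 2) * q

We need to factor q * (-1)-2 + q^2.
The factored form is (q - 2)*(1 + q).
c) (q - 2)*(1 + q)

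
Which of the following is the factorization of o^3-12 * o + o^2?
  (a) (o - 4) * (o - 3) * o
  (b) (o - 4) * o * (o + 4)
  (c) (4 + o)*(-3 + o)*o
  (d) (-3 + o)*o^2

We need to factor o^3-12 * o + o^2.
The factored form is (4 + o)*(-3 + o)*o.
c) (4 + o)*(-3 + o)*o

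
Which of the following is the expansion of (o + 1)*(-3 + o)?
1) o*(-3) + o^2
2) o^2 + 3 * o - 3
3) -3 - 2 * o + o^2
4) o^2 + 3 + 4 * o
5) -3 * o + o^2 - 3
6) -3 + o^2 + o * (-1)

Expanding (o + 1)*(-3 + o):
= -3 - 2 * o + o^2
3) -3 - 2 * o + o^2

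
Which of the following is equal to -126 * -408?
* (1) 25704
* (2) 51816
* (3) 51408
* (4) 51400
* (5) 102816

-126 * -408 = 51408
3) 51408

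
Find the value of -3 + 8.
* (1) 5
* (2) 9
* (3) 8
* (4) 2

-3 + 8 = 5
1) 5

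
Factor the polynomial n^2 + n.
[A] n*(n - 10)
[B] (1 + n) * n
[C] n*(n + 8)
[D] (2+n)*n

We need to factor n^2 + n.
The factored form is (1 + n) * n.
B) (1 + n) * n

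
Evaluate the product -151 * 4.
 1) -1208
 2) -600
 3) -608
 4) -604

-151 * 4 = -604
4) -604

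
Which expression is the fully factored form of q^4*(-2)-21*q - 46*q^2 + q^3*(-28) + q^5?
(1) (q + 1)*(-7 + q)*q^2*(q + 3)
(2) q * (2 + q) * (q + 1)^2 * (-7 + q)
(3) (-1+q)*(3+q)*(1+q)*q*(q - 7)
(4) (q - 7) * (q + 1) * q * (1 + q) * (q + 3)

We need to factor q^4*(-2)-21*q - 46*q^2 + q^3*(-28) + q^5.
The factored form is (q - 7) * (q + 1) * q * (1 + q) * (q + 3).
4) (q - 7) * (q + 1) * q * (1 + q) * (q + 3)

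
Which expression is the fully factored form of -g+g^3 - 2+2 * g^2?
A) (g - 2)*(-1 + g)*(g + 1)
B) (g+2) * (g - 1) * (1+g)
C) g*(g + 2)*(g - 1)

We need to factor -g+g^3 - 2+2 * g^2.
The factored form is (g+2) * (g - 1) * (1+g).
B) (g+2) * (g - 1) * (1+g)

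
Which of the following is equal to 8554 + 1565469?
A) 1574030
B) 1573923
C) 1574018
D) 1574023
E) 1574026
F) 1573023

8554 + 1565469 = 1574023
D) 1574023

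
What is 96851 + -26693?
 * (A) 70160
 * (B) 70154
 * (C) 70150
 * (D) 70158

96851 + -26693 = 70158
D) 70158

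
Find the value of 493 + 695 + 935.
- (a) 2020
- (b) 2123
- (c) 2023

First: 493 + 695 = 1188
Then: 1188 + 935 = 2123
b) 2123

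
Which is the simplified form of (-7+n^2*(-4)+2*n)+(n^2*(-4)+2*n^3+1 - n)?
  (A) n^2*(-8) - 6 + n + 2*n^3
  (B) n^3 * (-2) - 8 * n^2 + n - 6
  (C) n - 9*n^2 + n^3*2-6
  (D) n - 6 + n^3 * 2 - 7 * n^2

Adding the polynomials and combining like terms:
(-7 + n^2*(-4) + 2*n) + (n^2*(-4) + 2*n^3 + 1 - n)
= n^2*(-8) - 6 + n + 2*n^3
A) n^2*(-8) - 6 + n + 2*n^3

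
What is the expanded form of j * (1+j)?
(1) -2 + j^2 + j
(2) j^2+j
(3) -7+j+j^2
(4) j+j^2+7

Expanding j * (1+j):
= j^2+j
2) j^2+j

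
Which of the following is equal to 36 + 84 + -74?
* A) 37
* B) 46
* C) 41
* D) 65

First: 36 + 84 = 120
Then: 120 + -74 = 46
B) 46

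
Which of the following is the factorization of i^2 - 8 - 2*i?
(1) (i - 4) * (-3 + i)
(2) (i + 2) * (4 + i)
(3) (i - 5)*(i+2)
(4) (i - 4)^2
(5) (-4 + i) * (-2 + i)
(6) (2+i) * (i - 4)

We need to factor i^2 - 8 - 2*i.
The factored form is (2+i) * (i - 4).
6) (2+i) * (i - 4)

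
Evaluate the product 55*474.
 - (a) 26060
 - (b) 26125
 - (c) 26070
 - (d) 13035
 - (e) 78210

55 * 474 = 26070
c) 26070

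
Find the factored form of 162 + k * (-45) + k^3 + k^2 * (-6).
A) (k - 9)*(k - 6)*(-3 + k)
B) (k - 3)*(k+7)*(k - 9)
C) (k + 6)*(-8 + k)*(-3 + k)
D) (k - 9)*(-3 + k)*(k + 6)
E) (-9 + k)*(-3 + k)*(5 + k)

We need to factor 162 + k * (-45) + k^3 + k^2 * (-6).
The factored form is (k - 9)*(-3 + k)*(k + 6).
D) (k - 9)*(-3 + k)*(k + 6)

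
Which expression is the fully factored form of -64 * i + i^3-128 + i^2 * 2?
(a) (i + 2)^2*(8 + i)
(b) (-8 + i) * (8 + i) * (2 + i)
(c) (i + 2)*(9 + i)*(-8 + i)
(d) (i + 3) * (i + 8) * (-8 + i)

We need to factor -64 * i + i^3-128 + i^2 * 2.
The factored form is (-8 + i) * (8 + i) * (2 + i).
b) (-8 + i) * (8 + i) * (2 + i)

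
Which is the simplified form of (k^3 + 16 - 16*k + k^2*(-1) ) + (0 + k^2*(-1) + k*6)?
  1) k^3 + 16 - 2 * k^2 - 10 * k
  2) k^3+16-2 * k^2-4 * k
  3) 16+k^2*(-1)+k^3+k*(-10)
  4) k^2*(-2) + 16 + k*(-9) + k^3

Adding the polynomials and combining like terms:
(k^3 + 16 - 16*k + k^2*(-1)) + (0 + k^2*(-1) + k*6)
= k^3 + 16 - 2 * k^2 - 10 * k
1) k^3 + 16 - 2 * k^2 - 10 * k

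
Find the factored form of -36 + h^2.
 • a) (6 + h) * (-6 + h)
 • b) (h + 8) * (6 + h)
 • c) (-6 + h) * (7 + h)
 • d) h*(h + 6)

We need to factor -36 + h^2.
The factored form is (6 + h) * (-6 + h).
a) (6 + h) * (-6 + h)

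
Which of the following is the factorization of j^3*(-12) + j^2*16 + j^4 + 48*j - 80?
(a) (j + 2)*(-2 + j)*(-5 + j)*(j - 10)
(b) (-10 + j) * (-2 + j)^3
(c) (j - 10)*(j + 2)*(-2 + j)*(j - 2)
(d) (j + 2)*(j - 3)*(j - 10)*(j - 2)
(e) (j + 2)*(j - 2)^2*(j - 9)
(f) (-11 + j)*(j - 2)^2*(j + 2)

We need to factor j^3*(-12) + j^2*16 + j^4 + 48*j - 80.
The factored form is (j - 10)*(j + 2)*(-2 + j)*(j - 2).
c) (j - 10)*(j + 2)*(-2 + j)*(j - 2)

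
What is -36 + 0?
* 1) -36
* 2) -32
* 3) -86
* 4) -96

-36 + 0 = -36
1) -36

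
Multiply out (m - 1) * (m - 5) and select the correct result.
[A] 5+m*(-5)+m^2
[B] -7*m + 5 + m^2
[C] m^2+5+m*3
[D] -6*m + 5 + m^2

Expanding (m - 1) * (m - 5):
= -6*m + 5 + m^2
D) -6*m + 5 + m^2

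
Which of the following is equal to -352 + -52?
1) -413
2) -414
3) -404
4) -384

-352 + -52 = -404
3) -404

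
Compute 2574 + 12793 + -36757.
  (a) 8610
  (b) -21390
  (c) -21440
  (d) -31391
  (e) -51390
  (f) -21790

First: 2574 + 12793 = 15367
Then: 15367 + -36757 = -21390
b) -21390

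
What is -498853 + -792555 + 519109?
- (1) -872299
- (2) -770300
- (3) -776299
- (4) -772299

First: -498853 + -792555 = -1291408
Then: -1291408 + 519109 = -772299
4) -772299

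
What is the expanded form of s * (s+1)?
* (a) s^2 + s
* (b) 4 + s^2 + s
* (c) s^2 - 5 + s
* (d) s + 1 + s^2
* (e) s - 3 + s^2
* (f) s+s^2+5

Expanding s * (s+1):
= s^2 + s
a) s^2 + s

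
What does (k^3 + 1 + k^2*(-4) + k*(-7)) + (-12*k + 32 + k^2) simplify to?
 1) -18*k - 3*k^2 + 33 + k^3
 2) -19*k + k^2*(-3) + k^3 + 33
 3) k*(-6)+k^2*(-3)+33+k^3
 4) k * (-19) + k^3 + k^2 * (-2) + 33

Adding the polynomials and combining like terms:
(k^3 + 1 + k^2*(-4) + k*(-7)) + (-12*k + 32 + k^2)
= -19*k + k^2*(-3) + k^3 + 33
2) -19*k + k^2*(-3) + k^3 + 33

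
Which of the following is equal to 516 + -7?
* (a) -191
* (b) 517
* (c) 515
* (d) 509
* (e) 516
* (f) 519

516 + -7 = 509
d) 509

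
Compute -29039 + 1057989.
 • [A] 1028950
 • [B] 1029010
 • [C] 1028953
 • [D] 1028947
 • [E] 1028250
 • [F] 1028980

-29039 + 1057989 = 1028950
A) 1028950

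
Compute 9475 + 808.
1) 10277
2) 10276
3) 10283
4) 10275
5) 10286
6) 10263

9475 + 808 = 10283
3) 10283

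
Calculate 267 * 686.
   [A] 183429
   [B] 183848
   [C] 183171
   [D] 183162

267 * 686 = 183162
D) 183162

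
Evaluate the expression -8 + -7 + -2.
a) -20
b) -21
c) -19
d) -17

First: -8 + -7 = -15
Then: -15 + -2 = -17
d) -17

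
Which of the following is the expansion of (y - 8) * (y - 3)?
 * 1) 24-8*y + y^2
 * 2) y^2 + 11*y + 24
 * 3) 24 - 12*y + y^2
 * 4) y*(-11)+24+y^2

Expanding (y - 8) * (y - 3):
= y*(-11)+24+y^2
4) y*(-11)+24+y^2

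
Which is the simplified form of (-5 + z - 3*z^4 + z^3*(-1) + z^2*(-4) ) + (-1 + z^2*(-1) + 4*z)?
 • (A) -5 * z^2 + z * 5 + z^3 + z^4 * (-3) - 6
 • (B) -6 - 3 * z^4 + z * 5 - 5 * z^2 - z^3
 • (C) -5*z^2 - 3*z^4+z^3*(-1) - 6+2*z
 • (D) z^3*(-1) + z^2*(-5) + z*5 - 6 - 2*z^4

Adding the polynomials and combining like terms:
(-5 + z - 3*z^4 + z^3*(-1) + z^2*(-4)) + (-1 + z^2*(-1) + 4*z)
= -6 - 3 * z^4 + z * 5 - 5 * z^2 - z^3
B) -6 - 3 * z^4 + z * 5 - 5 * z^2 - z^3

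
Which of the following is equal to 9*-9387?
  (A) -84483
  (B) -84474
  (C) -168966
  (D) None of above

9 * -9387 = -84483
A) -84483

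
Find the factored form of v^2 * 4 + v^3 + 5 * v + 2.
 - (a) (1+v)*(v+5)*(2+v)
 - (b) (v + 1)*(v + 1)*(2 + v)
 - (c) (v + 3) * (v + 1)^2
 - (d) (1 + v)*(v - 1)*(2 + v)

We need to factor v^2 * 4 + v^3 + 5 * v + 2.
The factored form is (v + 1)*(v + 1)*(2 + v).
b) (v + 1)*(v + 1)*(2 + v)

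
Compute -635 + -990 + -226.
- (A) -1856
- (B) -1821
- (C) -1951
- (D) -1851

First: -635 + -990 = -1625
Then: -1625 + -226 = -1851
D) -1851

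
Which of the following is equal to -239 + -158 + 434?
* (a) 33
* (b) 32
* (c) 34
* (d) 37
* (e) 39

First: -239 + -158 = -397
Then: -397 + 434 = 37
d) 37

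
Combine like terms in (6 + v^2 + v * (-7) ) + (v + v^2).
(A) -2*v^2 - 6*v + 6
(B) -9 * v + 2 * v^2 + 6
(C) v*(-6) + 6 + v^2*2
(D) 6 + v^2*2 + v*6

Adding the polynomials and combining like terms:
(6 + v^2 + v*(-7)) + (v + v^2)
= v*(-6) + 6 + v^2*2
C) v*(-6) + 6 + v^2*2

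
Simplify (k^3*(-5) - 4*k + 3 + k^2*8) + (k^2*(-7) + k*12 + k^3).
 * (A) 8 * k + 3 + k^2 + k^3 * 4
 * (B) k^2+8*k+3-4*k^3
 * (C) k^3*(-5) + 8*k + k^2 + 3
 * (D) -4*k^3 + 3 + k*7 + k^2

Adding the polynomials and combining like terms:
(k^3*(-5) - 4*k + 3 + k^2*8) + (k^2*(-7) + k*12 + k^3)
= k^2+8*k+3-4*k^3
B) k^2+8*k+3-4*k^3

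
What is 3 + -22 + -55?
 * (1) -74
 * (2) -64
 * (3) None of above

First: 3 + -22 = -19
Then: -19 + -55 = -74
1) -74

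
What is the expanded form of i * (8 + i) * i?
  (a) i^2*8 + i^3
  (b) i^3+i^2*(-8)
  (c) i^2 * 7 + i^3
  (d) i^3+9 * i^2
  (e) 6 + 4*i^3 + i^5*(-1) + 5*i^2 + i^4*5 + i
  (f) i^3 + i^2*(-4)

Expanding i * (8 + i) * i:
= i^2*8 + i^3
a) i^2*8 + i^3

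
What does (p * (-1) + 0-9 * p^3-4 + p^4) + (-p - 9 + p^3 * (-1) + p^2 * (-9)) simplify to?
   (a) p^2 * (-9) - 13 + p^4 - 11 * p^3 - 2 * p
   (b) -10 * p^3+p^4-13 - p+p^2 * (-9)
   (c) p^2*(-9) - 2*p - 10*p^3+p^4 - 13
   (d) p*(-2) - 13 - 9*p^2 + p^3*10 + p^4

Adding the polynomials and combining like terms:
(p*(-1) + 0 - 9*p^3 - 4 + p^4) + (-p - 9 + p^3*(-1) + p^2*(-9))
= p^2*(-9) - 2*p - 10*p^3+p^4 - 13
c) p^2*(-9) - 2*p - 10*p^3+p^4 - 13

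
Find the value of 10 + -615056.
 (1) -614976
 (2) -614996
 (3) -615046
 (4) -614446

10 + -615056 = -615046
3) -615046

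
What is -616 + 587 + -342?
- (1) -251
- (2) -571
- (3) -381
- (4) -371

First: -616 + 587 = -29
Then: -29 + -342 = -371
4) -371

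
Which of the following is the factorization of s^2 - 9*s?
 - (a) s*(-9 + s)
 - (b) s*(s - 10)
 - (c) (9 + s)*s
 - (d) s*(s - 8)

We need to factor s^2 - 9*s.
The factored form is s*(-9 + s).
a) s*(-9 + s)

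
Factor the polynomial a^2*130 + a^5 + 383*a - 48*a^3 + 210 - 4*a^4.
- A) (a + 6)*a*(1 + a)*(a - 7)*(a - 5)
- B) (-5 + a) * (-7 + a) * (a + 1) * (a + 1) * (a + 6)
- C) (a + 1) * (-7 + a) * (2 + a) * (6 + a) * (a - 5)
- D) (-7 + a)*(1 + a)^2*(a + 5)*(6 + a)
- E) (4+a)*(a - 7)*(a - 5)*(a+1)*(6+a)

We need to factor a^2*130 + a^5 + 383*a - 48*a^3 + 210 - 4*a^4.
The factored form is (-5 + a) * (-7 + a) * (a + 1) * (a + 1) * (a + 6).
B) (-5 + a) * (-7 + a) * (a + 1) * (a + 1) * (a + 6)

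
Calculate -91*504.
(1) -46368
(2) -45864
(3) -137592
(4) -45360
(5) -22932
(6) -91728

-91 * 504 = -45864
2) -45864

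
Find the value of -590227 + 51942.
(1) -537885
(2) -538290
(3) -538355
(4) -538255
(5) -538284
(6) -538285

-590227 + 51942 = -538285
6) -538285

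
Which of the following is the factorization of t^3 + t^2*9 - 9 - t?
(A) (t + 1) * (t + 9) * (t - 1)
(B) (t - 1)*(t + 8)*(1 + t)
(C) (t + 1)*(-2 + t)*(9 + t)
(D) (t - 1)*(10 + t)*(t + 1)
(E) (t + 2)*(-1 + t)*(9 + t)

We need to factor t^3 + t^2*9 - 9 - t.
The factored form is (t + 1) * (t + 9) * (t - 1).
A) (t + 1) * (t + 9) * (t - 1)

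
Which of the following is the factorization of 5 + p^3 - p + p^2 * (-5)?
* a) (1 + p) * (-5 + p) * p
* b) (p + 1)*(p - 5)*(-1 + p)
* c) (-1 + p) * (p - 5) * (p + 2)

We need to factor 5 + p^3 - p + p^2 * (-5).
The factored form is (p + 1)*(p - 5)*(-1 + p).
b) (p + 1)*(p - 5)*(-1 + p)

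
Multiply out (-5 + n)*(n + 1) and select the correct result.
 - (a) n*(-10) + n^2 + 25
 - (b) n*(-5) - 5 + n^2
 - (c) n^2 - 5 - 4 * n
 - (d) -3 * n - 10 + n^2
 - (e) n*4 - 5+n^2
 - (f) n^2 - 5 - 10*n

Expanding (-5 + n)*(n + 1):
= n^2 - 5 - 4 * n
c) n^2 - 5 - 4 * n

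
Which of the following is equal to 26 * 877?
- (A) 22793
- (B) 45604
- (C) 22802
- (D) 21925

26 * 877 = 22802
C) 22802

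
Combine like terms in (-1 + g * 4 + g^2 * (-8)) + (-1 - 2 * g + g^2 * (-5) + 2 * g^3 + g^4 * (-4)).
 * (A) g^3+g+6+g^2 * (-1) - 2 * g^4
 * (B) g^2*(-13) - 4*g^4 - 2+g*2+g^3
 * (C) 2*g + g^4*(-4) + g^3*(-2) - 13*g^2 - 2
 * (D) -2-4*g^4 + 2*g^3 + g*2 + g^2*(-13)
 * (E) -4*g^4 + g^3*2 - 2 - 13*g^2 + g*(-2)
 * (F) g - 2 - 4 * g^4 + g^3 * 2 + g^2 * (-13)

Adding the polynomials and combining like terms:
(-1 + g*4 + g^2*(-8)) + (-1 - 2*g + g^2*(-5) + 2*g^3 + g^4*(-4))
= -2-4*g^4 + 2*g^3 + g*2 + g^2*(-13)
D) -2-4*g^4 + 2*g^3 + g*2 + g^2*(-13)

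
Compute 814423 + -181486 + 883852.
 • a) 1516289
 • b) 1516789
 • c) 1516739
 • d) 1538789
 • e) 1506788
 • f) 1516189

First: 814423 + -181486 = 632937
Then: 632937 + 883852 = 1516789
b) 1516789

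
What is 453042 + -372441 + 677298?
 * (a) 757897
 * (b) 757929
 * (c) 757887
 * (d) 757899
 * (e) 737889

First: 453042 + -372441 = 80601
Then: 80601 + 677298 = 757899
d) 757899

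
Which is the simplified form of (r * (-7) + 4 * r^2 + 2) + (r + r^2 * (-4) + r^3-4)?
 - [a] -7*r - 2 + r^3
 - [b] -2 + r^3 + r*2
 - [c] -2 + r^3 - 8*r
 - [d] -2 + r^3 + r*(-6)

Adding the polynomials and combining like terms:
(r*(-7) + 4*r^2 + 2) + (r + r^2*(-4) + r^3 - 4)
= -2 + r^3 + r*(-6)
d) -2 + r^3 + r*(-6)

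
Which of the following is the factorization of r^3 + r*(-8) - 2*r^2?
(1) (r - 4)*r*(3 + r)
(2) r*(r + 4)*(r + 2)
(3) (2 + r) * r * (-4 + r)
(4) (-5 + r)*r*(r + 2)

We need to factor r^3 + r*(-8) - 2*r^2.
The factored form is (2 + r) * r * (-4 + r).
3) (2 + r) * r * (-4 + r)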